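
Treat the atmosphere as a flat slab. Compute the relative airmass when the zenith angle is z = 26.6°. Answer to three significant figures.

1.12

X = sec z = 1/cos 26.6° = 1/0.8942 = 1.1184.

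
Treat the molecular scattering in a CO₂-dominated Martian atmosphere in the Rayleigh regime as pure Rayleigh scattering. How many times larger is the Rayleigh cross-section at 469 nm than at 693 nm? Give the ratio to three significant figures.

4.77

Rayleigh scattering ∝ λ⁻⁴, so the ratio of coefficients is the inverse fourth power of the wavelength ratio.
σ(469)/σ(693) = (693/469)⁴ = (1.4776)⁴ = 4.767.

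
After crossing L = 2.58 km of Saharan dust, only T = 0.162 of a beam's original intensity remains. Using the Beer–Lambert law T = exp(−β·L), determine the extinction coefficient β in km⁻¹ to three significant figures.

0.705 km⁻¹

Beer–Lambert: T = exp(−βL) ⇒ β = −ln(T)/L = −ln(0.162)/2.58 = 1.8202/2.58 = 0.7055 km⁻¹.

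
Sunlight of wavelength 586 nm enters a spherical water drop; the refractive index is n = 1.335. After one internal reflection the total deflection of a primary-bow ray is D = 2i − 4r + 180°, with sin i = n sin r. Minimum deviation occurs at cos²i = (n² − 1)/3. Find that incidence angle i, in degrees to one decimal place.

59.3°

cos²i = (1.335² − 1)/3 = (1.78222 − 1)/3 = 0.26074.
cos i = 0.51063, so i = 59.294°.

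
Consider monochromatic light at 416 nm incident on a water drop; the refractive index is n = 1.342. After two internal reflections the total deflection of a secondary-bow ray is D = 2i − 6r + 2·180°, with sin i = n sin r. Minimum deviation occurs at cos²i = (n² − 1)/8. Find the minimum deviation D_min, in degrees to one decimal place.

cos²i = (1.80096 − 1)/8 = 0.10012; i = arccos(0.31642) = 71.554°.
sin r = sin 71.554°/1.342 = 0.70687; r = 44.981°.
D_min = 2·71.554° − 6·44.981° + 360° = 233.222°.

233.2°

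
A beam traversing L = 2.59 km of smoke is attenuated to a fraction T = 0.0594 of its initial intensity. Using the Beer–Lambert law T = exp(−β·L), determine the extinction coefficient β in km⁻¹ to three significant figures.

Beer–Lambert: T = exp(−βL) ⇒ β = −ln(T)/L = −ln(0.0594)/2.59 = 2.8235/2.59 = 1.09 km⁻¹.

1.09 km⁻¹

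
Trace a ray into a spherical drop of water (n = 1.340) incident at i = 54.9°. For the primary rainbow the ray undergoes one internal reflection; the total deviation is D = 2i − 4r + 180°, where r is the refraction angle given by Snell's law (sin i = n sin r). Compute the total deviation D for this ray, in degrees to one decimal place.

139.3°

sin r = sin 54.9° / 1.340 = 0.8181/1.340 = 0.6106; r = 37.63°.
D = 2·54.9° − 4·37.63° + 180° = 109.80° − 150.52° + 180° = 139.28°.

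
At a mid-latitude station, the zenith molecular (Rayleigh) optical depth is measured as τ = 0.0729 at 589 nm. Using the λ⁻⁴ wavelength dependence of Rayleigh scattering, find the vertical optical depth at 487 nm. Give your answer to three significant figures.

τ(487 nm) = τ(589 nm) × (589/487)⁴ = 0.0729 × (1.2094)⁴ = 0.0729 × 2.1397 = 0.1560.

0.156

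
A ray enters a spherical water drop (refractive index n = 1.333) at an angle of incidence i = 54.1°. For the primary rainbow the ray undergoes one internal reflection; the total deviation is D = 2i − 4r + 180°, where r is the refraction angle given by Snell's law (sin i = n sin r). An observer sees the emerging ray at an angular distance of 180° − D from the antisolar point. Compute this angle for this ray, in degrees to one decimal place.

41.5°

sin r = sin 54.1° / 1.333 = 0.8100/1.333 = 0.6077; r = 37.42°.
D = 2·54.1° − 4·37.42° + 180° = 108.20° − 149.69° + 180° = 138.51°.
Angle from antisolar point = 180° − D = 41.49°.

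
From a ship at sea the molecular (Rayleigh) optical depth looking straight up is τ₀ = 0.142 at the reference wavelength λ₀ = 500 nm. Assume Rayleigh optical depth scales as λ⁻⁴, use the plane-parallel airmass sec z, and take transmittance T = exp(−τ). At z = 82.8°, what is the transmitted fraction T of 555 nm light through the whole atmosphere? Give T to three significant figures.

0.474

sec 82.8° = 7.9787.
τ = 0.142 × (500/555)⁴ × 7.9787 = 0.142 × 0.6587 × 7.9787 = 0.7463.
T = exp(−0.7463) = 0.4741.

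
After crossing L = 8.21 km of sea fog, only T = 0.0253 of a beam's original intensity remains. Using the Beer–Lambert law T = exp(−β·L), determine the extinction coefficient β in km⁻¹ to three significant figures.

0.448 km⁻¹

Beer–Lambert: T = exp(−βL) ⇒ β = −ln(T)/L = −ln(0.0253)/8.21 = 3.6770/8.21 = 0.4479 km⁻¹.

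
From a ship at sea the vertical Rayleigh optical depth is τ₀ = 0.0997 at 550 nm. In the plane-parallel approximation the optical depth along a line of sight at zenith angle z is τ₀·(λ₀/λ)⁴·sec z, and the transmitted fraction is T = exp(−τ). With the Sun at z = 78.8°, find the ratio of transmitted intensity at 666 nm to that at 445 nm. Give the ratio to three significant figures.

2.61

Airmass: sec 78.8° = 5.1484.
τ(666 nm) = 0.0997 × (550/666)⁴ × 5.1484 = 0.0997 × 0.4651 × 5.1484 = 0.2387.
τ(445 nm) = 0.0997 × (550/445)⁴ × 5.1484 = 0.0997 × 2.3335 × 5.1484 = 1.1978.
T(666)/T(445) = exp(τ_B − τ_A) = exp(0.9590) = 2.6092.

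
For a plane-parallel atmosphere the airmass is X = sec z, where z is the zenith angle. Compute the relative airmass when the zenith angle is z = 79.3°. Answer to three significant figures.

5.39

X = sec z = 1/cos 79.3° = 1/0.1857 = 5.3860.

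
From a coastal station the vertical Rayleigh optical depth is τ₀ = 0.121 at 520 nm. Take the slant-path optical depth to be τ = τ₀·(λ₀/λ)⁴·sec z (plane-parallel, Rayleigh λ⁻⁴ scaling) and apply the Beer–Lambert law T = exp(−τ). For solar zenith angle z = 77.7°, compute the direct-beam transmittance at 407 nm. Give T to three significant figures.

0.220

sec 77.7° = 4.6942.
τ = 0.121 × (520/407)⁴ × 4.6942 = 0.121 × 2.6646 × 4.6942 = 1.5135.
T = exp(−1.5135) = 0.2201.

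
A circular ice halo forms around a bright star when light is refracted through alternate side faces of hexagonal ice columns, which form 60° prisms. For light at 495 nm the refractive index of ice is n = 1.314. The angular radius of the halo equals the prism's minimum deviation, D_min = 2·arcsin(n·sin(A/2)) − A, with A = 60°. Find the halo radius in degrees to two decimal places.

n·sin(A/2) = 1.314 × sin 30° = 1.314 × 0.5000 = 0.6570.
D_min = 2·arcsin(0.6570) − 60° = 2 × 41.071° − 60° = 22.143°.

22.14°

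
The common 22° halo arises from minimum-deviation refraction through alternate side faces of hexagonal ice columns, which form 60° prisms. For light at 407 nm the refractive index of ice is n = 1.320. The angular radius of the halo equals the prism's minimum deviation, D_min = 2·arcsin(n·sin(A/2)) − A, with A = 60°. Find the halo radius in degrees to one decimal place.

n·sin(A/2) = 1.320 × sin 30° = 1.320 × 0.5000 = 0.6600.
D_min = 2·arcsin(0.6600) − 60° = 2 × 41.300° − 60° = 22.600°.

22.6°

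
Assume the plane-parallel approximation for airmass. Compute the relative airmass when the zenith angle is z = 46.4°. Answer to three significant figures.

1.45

X = sec z = 1/cos 46.4° = 1/0.6896 = 1.4501.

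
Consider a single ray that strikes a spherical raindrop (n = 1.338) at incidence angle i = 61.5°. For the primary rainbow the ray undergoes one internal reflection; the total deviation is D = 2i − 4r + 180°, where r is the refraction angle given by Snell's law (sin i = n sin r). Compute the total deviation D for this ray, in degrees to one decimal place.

sin r = sin 61.5° / 1.338 = 0.8788/1.338 = 0.6568; r = 41.06°.
D = 2·61.5° − 4·41.06° + 180° = 123.00° − 164.23° + 180° = 138.77°.

138.8°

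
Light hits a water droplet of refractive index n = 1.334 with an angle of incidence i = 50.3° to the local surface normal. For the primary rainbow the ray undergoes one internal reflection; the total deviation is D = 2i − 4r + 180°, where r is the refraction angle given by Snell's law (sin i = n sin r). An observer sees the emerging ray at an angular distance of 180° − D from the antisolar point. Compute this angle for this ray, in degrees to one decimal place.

sin r = sin 50.3° / 1.334 = 0.7694/1.334 = 0.5768; r = 35.22°.
D = 2·50.3° − 4·35.22° + 180° = 100.60° − 140.89° + 180° = 139.71°.
Angle from antisolar point = 180° − D = 40.29°.

40.3°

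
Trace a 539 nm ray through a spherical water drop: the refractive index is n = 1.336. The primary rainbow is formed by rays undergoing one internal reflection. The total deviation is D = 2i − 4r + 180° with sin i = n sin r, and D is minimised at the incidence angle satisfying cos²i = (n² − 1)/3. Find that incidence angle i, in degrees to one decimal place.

cos²i = (1.336² − 1)/3 = (1.78490 − 1)/3 = 0.26163.
cos i = 0.51150, so i = 59.236°.

59.2°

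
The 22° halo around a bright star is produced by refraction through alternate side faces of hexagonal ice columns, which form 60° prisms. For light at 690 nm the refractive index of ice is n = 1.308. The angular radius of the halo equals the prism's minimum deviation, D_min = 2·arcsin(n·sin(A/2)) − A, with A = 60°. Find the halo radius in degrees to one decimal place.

21.7°

n·sin(A/2) = 1.308 × sin 30° = 1.308 × 0.5000 = 0.6540.
D_min = 2·arcsin(0.6540) − 60° = 2 × 40.844° − 60° = 21.688°.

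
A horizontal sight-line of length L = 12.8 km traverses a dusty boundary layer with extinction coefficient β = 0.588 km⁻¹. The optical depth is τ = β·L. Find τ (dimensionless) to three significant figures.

τ = β·L = 0.588 × 12.8 = 7.5264.

7.53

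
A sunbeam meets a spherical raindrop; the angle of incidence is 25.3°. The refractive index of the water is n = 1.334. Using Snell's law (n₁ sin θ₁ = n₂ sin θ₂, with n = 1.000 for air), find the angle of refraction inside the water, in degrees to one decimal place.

Snell: sin θ_r = sin θ_i / n = sin 25.3° / 1.334 = 0.4274 / 1.334 = 0.3204.
θ_r = arcsin(0.3204) = 18.68°.

18.7°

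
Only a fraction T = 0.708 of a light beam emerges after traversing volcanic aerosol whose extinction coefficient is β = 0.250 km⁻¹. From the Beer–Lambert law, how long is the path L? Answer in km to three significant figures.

Beer–Lambert: T = exp(−βL) ⇒ L = −ln(T)/β = −ln(0.708)/0.250 = 0.3453/0.250 = 1.381 km.

1.38 km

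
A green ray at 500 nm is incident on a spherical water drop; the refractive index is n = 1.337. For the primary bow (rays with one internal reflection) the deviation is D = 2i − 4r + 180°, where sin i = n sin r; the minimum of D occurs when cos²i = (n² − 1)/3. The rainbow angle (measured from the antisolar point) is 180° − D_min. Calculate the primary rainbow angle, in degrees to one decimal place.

41.5°

cos²i = (1.78757 − 1)/3 = 0.26252; i = arccos(0.51237) = 59.178°.
sin r = sin 59.178°/1.337 = 0.64231; r = 39.964°.
D_min = 2·59.178° − 4·39.964° + 180° = 138.500°.
Rainbow angle = 180° − D_min = 41.500°.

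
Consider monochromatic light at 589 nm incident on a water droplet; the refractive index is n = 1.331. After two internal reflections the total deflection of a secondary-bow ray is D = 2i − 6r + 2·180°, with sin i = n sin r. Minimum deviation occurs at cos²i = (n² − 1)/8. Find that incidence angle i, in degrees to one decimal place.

cos²i = (1.331² − 1)/8 = (1.77156 − 1)/8 = 0.09645.
cos i = 0.31056, so i = 71.907°.

71.9°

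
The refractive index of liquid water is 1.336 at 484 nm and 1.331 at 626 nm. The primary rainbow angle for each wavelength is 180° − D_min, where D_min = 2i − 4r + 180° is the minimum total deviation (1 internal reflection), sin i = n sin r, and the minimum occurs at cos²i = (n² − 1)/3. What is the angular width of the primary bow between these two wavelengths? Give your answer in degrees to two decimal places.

0.73°

At 484 nm (n = 1.336): cos²i = 0.26163 → i = 59.236°, r = 40.029°, D_min = 138.356°, rainbow angle = 41.644°.
At 626 nm (n = 1.331): cos²i = 0.25719 → i = 59.527°, r = 40.356°, D_min = 137.630°, rainbow angle = 42.370°.
Angular width = |41.644° − 42.370°| = 0.726°.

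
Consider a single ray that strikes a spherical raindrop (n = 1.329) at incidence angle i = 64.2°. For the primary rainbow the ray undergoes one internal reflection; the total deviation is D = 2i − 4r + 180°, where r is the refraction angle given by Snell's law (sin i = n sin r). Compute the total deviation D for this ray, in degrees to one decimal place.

sin r = sin 64.2° / 1.329 = 0.9003/1.329 = 0.6774; r = 42.64°.
D = 2·64.2° − 4·42.64° + 180° = 128.40° − 170.58° + 180° = 137.82°.

137.8°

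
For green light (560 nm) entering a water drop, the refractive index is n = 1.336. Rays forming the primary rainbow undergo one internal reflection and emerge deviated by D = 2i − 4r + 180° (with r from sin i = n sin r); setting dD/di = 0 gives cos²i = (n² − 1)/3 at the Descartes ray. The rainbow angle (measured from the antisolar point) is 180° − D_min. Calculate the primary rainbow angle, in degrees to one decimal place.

41.6°

cos²i = (1.78490 − 1)/3 = 0.26163; i = arccos(0.51150) = 59.236°.
sin r = sin 59.236°/1.336 = 0.64318; r = 40.029°.
D_min = 2·59.236° − 4·40.029° + 180° = 138.356°.
Rainbow angle = 180° − D_min = 41.644°.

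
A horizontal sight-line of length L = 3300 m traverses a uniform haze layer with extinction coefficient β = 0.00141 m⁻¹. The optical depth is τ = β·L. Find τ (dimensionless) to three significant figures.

τ = β·L = 0.00141 × 3300 = 4.6530.

4.65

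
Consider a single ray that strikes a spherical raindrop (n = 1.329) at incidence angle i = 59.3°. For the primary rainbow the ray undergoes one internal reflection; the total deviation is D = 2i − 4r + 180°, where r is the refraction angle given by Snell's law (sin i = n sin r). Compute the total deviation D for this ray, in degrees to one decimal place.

sin r = sin 59.3° / 1.329 = 0.8599/1.329 = 0.6470; r = 40.32°.
D = 2·59.3° − 4·40.32° + 180° = 118.60° − 161.26° + 180° = 137.34°.

137.3°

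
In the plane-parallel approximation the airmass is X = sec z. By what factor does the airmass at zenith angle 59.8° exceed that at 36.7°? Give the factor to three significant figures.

X(59.8°)/X(36.7°) = sec 59.8° / sec 36.7° = cos 36.7° / cos 59.8° = 0.8018/0.5030 = 1.5939.

1.59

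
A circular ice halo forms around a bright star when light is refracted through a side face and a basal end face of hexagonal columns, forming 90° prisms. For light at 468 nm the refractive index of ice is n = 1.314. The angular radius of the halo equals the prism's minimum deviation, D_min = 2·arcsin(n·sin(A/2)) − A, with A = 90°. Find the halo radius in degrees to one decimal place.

n·sin(A/2) = 1.314 × sin 45° = 1.314 × 0.7071 = 0.9291.
D_min = 2·arcsin(0.9291) − 90° = 2 × 68.301° − 90° = 46.602°.

46.6°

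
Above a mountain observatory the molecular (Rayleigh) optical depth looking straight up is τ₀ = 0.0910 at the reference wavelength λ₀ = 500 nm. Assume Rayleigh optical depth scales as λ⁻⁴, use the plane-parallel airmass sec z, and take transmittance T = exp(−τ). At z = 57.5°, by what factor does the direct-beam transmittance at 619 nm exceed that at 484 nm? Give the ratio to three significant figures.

Airmass: sec 57.5° = 1.8612.
τ(619 nm) = 0.0910 × (500/619)⁴ × 1.8612 = 0.0910 × 0.4257 × 1.8612 = 0.0721.
τ(484 nm) = 0.0910 × (500/484)⁴ × 1.8612 = 0.0910 × 1.1389 × 1.8612 = 0.1929.
T(619)/T(484) = exp(τ_B − τ_A) = exp(0.1208) = 1.1284.

1.13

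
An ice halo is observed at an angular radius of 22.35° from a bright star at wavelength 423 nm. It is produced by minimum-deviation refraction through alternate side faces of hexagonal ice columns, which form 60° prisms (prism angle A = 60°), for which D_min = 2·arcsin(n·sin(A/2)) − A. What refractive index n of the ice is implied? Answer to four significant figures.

Rearranging: n = sin((D_min + A)/2) / sin(A/2).
(D_min + A)/2 = (22.35° + 60°)/2 = 41.175°.
n = sin 41.175° / sin 30° = 0.6584 / 0.5000 = 1.3167.

1.317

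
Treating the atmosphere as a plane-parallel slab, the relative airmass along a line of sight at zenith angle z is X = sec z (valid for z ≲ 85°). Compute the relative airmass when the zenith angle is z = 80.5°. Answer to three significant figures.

X = sec z = 1/cos 80.5° = 1/0.1650 = 6.0589.

6.06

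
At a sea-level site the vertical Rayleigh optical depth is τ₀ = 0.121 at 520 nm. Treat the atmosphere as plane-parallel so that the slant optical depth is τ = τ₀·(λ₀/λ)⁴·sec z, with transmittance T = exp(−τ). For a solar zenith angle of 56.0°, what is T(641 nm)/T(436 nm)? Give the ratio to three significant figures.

Airmass: sec 56.0° = 1.7883.
τ(641 nm) = 0.121 × (520/641)⁴ × 1.7883 = 0.121 × 0.4331 × 1.7883 = 0.0937.
τ(436 nm) = 0.121 × (520/436)⁴ × 1.7883 = 0.121 × 2.0233 × 1.7883 = 0.4378.
T(641)/T(436) = exp(τ_B − τ_A) = exp(0.3441) = 1.4107.

1.41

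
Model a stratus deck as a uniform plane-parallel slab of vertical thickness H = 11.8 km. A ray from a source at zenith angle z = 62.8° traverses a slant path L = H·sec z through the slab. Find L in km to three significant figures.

sec z = 1/cos 62.8° = 2.1877.
L = 11.8 × 2.1877 = 25.815 km.

25.8 km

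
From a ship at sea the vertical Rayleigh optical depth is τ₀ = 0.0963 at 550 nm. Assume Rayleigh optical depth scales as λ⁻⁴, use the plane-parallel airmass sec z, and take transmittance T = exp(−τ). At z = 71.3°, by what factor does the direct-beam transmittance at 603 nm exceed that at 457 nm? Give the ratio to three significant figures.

Airmass: sec 71.3° = 3.1190.
τ(603 nm) = 0.0963 × (550/603)⁴ × 3.1190 = 0.0963 × 0.6921 × 3.1190 = 0.2079.
τ(457 nm) = 0.0963 × (550/457)⁴ × 3.1190 = 0.0963 × 2.0979 × 3.1190 = 0.6301.
T(603)/T(457) = exp(τ_B − τ_A) = exp(0.4222) = 1.5254.

1.53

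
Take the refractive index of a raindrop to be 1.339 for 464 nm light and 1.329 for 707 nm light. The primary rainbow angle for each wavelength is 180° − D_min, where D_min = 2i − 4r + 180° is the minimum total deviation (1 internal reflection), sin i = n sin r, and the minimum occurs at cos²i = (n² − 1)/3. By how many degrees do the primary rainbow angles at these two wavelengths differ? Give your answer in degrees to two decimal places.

At 464 nm (n = 1.339): cos²i = 0.26431 → i = 59.062°, r = 39.834°, D_min = 138.786°, rainbow angle = 41.214°.
At 707 nm (n = 1.329): cos²i = 0.25541 → i = 59.643°, r = 40.487°, D_min = 137.337°, rainbow angle = 42.663°.
Angular width = |41.214° − 42.663°| = 1.450°.

1.45°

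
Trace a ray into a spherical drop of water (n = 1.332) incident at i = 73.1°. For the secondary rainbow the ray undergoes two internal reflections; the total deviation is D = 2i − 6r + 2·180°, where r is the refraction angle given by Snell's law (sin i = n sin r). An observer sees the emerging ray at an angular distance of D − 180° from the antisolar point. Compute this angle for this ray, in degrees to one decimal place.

50.7°

sin r = sin 73.1° / 1.332 = 0.9568/1.332 = 0.7183; r = 45.92°.
D = 2·73.1° − 6·45.92° + 2·180° = 146.20° − 275.50° + 360° = 230.70°.
Angle from antisolar point = D − 180° = 50.70°.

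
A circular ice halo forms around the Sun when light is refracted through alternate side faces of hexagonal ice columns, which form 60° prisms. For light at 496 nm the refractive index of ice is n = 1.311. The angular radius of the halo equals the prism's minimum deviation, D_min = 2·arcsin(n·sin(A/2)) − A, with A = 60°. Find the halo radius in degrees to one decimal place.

21.9°

n·sin(A/2) = 1.311 × sin 30° = 1.311 × 0.5000 = 0.6555.
D_min = 2·arcsin(0.6555) − 60° = 2 × 40.958° − 60° = 21.915°.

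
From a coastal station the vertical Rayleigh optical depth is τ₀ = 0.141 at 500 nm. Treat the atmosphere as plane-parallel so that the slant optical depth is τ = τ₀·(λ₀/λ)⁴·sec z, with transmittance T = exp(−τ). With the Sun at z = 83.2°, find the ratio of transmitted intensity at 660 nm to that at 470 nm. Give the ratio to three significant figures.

3.10

Airmass: sec 83.2° = 8.4457.
τ(660 nm) = 0.141 × (500/660)⁴ × 8.4457 = 0.141 × 0.3294 × 8.4457 = 0.3922.
τ(470 nm) = 0.141 × (500/470)⁴ × 8.4457 = 0.141 × 1.2808 × 8.4457 = 1.5253.
T(660)/T(470) = exp(τ_B − τ_A) = exp(1.1330) = 3.1050.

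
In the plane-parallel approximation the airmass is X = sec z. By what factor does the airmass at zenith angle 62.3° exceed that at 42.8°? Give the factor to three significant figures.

1.58

X(62.3°)/X(42.8°) = sec 62.3° / sec 42.8° = cos 42.8° / cos 62.3° = 0.7337/0.4648 = 1.5784.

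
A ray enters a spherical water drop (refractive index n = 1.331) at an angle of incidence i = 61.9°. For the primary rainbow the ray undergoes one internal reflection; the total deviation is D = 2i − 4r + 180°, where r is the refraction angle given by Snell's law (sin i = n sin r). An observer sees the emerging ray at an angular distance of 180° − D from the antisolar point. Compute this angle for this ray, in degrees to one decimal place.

42.2°

sin r = sin 61.9° / 1.331 = 0.8821/1.331 = 0.6628; r = 41.51°.
D = 2·61.9° − 4·41.51° + 180° = 123.80° − 166.04° + 180° = 137.76°.
Angle from antisolar point = 180° − D = 42.24°.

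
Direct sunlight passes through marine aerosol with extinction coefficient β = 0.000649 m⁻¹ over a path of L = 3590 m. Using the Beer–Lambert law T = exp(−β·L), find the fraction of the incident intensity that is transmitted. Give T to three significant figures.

τ = β·L = 0.000649 × 3590 = 2.3299.
T = exp(−2.3299) = 0.0973.

0.0973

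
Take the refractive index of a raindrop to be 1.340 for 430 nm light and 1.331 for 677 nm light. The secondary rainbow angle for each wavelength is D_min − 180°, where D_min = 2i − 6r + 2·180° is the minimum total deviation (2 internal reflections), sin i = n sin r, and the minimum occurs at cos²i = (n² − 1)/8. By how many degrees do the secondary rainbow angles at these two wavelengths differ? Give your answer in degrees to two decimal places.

2.34°

At 430 nm (n = 1.340): cos²i = 0.09945 → i = 71.618°, r = 45.088°, D_min = 232.709°, rainbow angle = 52.709°.
At 677 nm (n = 1.331): cos²i = 0.09645 → i = 71.907°, r = 45.575°, D_min = 230.365°, rainbow angle = 50.365°.
Angular width = |52.709° − 50.365°| = 2.344°.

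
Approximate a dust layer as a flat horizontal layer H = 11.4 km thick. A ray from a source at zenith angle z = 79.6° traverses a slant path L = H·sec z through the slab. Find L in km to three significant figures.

sec z = 1/cos 79.6° = 5.5396.
L = 11.4 × 5.5396 = 63.151 km.

63.2 km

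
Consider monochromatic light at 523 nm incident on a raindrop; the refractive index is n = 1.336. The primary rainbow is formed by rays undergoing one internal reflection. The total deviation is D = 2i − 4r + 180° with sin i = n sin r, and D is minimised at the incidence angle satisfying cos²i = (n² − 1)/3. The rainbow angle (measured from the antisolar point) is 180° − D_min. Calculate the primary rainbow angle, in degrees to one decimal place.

cos²i = (1.78490 − 1)/3 = 0.26163; i = arccos(0.51150) = 59.236°.
sin r = sin 59.236°/1.336 = 0.64318; r = 40.029°.
D_min = 2·59.236° − 4·40.029° + 180° = 138.356°.
Rainbow angle = 180° − D_min = 41.644°.

41.6°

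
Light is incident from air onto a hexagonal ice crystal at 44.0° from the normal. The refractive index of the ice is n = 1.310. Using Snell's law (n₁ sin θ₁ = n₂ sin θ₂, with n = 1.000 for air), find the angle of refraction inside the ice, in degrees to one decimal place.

32.0°

Snell: sin θ_r = sin θ_i / n = sin 44.0° / 1.310 = 0.6947 / 1.310 = 0.5303.
θ_r = arcsin(0.5303) = 32.02°.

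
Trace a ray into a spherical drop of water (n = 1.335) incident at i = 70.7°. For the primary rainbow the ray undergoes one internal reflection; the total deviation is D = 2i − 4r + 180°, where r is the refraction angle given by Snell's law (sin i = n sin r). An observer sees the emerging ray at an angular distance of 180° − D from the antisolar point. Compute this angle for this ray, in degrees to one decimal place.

38.6°

sin r = sin 70.7° / 1.335 = 0.9438/1.335 = 0.7070; r = 44.99°.
D = 2·70.7° − 4·44.99° + 180° = 141.40° − 179.95° + 180° = 141.45°.
Angle from antisolar point = 180° − D = 38.55°.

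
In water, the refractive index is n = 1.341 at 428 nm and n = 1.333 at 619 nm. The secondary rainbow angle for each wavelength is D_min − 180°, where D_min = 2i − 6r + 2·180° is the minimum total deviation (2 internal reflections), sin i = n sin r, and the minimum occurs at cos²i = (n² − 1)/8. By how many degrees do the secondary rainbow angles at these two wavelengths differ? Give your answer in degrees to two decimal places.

2.08°

At 428 nm (n = 1.341): cos²i = 0.09979 → i = 71.586°, r = 45.034°, D_min = 232.966°, rainbow angle = 52.966°.
At 619 nm (n = 1.333): cos²i = 0.09711 → i = 71.843°, r = 45.466°, D_min = 230.891°, rainbow angle = 50.891°.
Angular width = |52.966° − 50.891°| = 2.075°.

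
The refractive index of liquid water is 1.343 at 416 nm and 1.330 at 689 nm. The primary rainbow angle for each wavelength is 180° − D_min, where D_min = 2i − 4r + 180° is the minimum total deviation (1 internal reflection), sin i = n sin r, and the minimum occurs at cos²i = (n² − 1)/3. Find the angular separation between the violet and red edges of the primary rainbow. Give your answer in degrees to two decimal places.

At 416 nm (n = 1.343): cos²i = 0.26788 → i = 58.830°, r = 39.577°, D_min = 139.354°, rainbow angle = 40.646°.
At 689 nm (n = 1.330): cos²i = 0.25630 → i = 59.585°, r = 40.422°, D_min = 137.484°, rainbow angle = 42.516°.
Angular width = |40.646° − 42.516°| = 1.871°.

1.87°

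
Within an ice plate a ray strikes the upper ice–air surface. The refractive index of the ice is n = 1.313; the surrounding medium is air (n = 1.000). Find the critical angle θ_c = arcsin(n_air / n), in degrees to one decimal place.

sin θ_c = n_air / n = 1.000 / 1.313 = 0.7616.
θ_c = arcsin(0.7616) = 49.61°.

49.6°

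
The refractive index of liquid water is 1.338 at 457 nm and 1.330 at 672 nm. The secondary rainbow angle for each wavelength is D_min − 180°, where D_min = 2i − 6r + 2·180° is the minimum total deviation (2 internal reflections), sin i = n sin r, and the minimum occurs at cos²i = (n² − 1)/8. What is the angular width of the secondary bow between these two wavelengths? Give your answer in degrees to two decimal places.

2.09°

At 457 nm (n = 1.338): cos²i = 0.09878 → i = 71.682°, r = 45.195°, D_min = 232.193°, rainbow angle = 52.193°.
At 672 nm (n = 1.330): cos²i = 0.09611 → i = 71.940°, r = 45.630°, D_min = 230.101°, rainbow angle = 50.101°.
Angular width = |52.193° − 50.101°| = 2.092°.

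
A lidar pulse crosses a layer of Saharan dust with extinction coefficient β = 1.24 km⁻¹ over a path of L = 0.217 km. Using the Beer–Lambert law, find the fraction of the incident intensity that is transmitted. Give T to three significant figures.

τ = β·L = 1.24 × 0.217 = 0.2691.
T = exp(−0.2691) = 0.7641.

0.764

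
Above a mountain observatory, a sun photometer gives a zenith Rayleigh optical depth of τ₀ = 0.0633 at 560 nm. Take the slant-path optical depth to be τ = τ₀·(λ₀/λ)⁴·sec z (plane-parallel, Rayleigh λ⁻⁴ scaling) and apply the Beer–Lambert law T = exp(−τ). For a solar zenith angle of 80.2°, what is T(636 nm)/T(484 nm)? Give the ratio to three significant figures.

Airmass: sec 80.2° = 5.8751.
τ(636 nm) = 0.0633 × (560/636)⁴ × 5.8751 = 0.0633 × 0.6011 × 5.8751 = 0.2235.
τ(484 nm) = 0.0633 × (560/484)⁴ × 5.8751 = 0.0633 × 1.7921 × 5.8751 = 0.6665.
T(636)/T(484) = exp(τ_B − τ_A) = exp(0.4430) = 1.5573.

1.56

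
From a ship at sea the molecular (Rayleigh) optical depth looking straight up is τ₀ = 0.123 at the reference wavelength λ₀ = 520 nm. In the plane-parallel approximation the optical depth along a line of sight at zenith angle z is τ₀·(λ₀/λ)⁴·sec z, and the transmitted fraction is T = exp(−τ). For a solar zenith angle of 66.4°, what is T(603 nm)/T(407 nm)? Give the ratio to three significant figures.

1.91

Airmass: sec 66.4° = 2.4978.
τ(603 nm) = 0.123 × (520/603)⁴ × 2.4978 = 0.123 × 0.5530 × 2.4978 = 0.1699.
τ(407 nm) = 0.123 × (520/407)⁴ × 2.4978 = 0.123 × 2.6646 × 2.4978 = 0.8187.
T(603)/T(407) = exp(τ_B − τ_A) = exp(0.6488) = 1.9131.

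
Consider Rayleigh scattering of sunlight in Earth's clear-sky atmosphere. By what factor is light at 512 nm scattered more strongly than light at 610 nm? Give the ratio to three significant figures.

2.01

Rayleigh scattering ∝ λ⁻⁴, so the ratio of coefficients is the inverse fourth power of the wavelength ratio.
σ(512)/σ(610) = (610/512)⁴ = (1.1914)⁴ = 2.015.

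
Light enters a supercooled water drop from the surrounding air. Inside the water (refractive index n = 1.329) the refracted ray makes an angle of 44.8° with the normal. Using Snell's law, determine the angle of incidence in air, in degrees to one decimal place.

Snell: sin θ_i = n · sin θ_r = 1.329 × sin 44.8° = 1.329 × 0.7046 = 0.9365.
θ_i = arcsin(0.9365) = 69.47°.

69.5°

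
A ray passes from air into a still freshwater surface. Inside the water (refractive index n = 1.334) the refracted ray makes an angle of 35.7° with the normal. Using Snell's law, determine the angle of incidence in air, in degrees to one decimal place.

51.1°

Snell: sin θ_i = n · sin θ_r = 1.334 × sin 35.7° = 1.334 × 0.5835 = 0.7784.
θ_i = arcsin(0.7784) = 51.12°.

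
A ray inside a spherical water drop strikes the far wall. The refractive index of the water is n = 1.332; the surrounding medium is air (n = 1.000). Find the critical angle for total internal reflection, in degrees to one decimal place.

48.7°

sin θ_c = n_air / n = 1.000 / 1.332 = 0.7508.
θ_c = arcsin(0.7508) = 48.66°.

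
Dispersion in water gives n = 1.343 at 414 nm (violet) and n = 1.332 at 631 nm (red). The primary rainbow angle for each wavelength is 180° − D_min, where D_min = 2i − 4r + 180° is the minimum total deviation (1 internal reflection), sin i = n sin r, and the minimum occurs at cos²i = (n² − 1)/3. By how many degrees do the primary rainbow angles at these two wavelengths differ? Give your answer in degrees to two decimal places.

At 414 nm (n = 1.343): cos²i = 0.26788 → i = 58.830°, r = 39.577°, D_min = 139.354°, rainbow angle = 40.646°.
At 631 nm (n = 1.332): cos²i = 0.25807 → i = 59.469°, r = 40.290°, D_min = 137.776°, rainbow angle = 42.224°.
Angular width = |40.646° − 42.224°| = 1.578°.

1.58°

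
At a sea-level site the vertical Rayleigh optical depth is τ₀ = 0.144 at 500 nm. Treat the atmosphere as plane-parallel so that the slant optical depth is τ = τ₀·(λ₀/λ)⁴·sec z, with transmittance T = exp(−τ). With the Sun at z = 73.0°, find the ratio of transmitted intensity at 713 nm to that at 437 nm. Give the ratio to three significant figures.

Airmass: sec 73.0° = 3.4203.
τ(713 nm) = 0.144 × (500/713)⁴ × 3.4203 = 0.144 × 0.2418 × 3.4203 = 0.1191.
τ(437 nm) = 0.144 × (500/437)⁴ × 3.4203 = 0.144 × 1.7138 × 3.4203 = 0.8441.
T(713)/T(437) = exp(τ_B − τ_A) = exp(0.7250) = 2.0647.

2.06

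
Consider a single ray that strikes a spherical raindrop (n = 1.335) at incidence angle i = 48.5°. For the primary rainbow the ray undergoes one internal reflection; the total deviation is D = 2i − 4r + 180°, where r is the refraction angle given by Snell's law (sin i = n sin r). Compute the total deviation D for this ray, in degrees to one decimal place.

140.5°

sin r = sin 48.5° / 1.335 = 0.7490/1.335 = 0.5610; r = 34.13°.
D = 2·48.5° − 4·34.13° + 180° = 97.00° − 136.50° + 180° = 140.50°.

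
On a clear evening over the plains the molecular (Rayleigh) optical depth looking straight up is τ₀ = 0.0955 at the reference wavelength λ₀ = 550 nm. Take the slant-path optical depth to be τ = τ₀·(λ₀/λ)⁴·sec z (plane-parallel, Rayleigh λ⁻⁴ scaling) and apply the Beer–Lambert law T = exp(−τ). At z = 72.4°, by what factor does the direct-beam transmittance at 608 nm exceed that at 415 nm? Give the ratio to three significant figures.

Airmass: sec 72.4° = 3.3072.
τ(608 nm) = 0.0955 × (550/608)⁴ × 3.3072 = 0.0955 × 0.6696 × 3.3072 = 0.2115.
τ(415 nm) = 0.0955 × (550/415)⁴ × 3.3072 = 0.0955 × 3.0850 × 3.3072 = 0.9744.
T(608)/T(415) = exp(τ_B − τ_A) = exp(0.7629) = 2.1444.

2.14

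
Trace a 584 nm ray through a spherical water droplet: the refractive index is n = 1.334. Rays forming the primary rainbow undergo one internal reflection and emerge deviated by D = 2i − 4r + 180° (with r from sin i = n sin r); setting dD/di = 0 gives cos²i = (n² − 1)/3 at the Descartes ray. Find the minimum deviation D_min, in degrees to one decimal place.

cos²i = (1.77956 − 1)/3 = 0.25985; i = arccos(0.50976) = 59.352°.
sin r = sin 59.352°/1.334 = 0.64492; r = 40.159°.
D_min = 2·59.352° − 4·40.159° + 180° = 138.067°.

138.1°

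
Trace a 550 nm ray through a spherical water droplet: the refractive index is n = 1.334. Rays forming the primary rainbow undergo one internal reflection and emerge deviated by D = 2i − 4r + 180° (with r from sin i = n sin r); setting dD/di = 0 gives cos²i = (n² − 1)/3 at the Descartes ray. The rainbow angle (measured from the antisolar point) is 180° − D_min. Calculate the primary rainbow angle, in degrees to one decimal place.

cos²i = (1.77956 − 1)/3 = 0.25985; i = arccos(0.50976) = 59.352°.
sin r = sin 59.352°/1.334 = 0.64492; r = 40.159°.
D_min = 2·59.352° − 4·40.159° + 180° = 138.067°.
Rainbow angle = 180° − D_min = 41.933°.

41.9°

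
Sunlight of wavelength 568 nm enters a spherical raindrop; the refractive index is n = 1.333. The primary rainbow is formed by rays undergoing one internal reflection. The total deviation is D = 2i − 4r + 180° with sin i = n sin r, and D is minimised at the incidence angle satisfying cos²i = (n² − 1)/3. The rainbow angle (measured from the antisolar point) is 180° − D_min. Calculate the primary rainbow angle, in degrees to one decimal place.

cos²i = (1.77689 − 1)/3 = 0.25896; i = arccos(0.50888) = 59.410°.
sin r = sin 59.410°/1.333 = 0.64579; r = 40.225°.
D_min = 2·59.410° − 4·40.225° + 180° = 137.922°.
Rainbow angle = 180° − D_min = 42.078°.

42.1°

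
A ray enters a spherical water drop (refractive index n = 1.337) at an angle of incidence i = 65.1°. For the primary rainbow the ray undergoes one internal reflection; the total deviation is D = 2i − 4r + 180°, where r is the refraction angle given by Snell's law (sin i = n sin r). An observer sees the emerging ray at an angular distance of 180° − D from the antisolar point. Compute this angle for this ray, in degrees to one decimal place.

sin r = sin 65.1° / 1.337 = 0.9070/1.337 = 0.6784; r = 42.72°.
D = 2·65.1° − 4·42.72° + 180° = 130.20° − 170.88° + 180° = 139.32°.
Angle from antisolar point = 180° − D = 40.68°.

40.7°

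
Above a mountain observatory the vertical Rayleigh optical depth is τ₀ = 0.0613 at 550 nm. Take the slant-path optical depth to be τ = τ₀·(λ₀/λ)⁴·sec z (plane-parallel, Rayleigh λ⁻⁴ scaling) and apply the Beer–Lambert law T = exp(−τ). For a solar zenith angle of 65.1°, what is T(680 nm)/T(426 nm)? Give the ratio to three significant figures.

1.41

Airmass: sec 65.1° = 2.3751.
τ(680 nm) = 0.0613 × (550/680)⁴ × 2.3751 = 0.0613 × 0.4280 × 2.3751 = 0.0623.
τ(426 nm) = 0.0613 × (550/426)⁴ × 2.3751 = 0.0613 × 2.7785 × 2.3751 = 0.4045.
T(680)/T(426) = exp(τ_B − τ_A) = exp(0.3422) = 1.4081.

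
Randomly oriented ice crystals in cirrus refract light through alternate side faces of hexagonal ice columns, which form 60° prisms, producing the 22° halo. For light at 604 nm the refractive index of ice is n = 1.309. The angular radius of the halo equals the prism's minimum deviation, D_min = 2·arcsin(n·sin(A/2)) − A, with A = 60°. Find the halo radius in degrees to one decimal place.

n·sin(A/2) = 1.309 × sin 30° = 1.309 × 0.5000 = 0.6545.
D_min = 2·arcsin(0.6545) − 60° = 2 × 40.882° − 60° = 21.763°.

21.8°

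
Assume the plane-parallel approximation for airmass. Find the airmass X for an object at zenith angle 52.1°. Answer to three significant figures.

1.63

X = sec z = 1/cos 52.1° = 1/0.6143 = 1.6279.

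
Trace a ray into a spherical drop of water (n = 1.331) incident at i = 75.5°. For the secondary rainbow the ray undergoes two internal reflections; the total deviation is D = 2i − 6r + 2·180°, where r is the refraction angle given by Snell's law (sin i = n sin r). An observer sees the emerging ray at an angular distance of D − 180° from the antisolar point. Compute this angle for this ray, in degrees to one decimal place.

sin r = sin 75.5° / 1.331 = 0.9681/1.331 = 0.7274; r = 46.67°.
D = 2·75.5° − 6·46.67° + 2·180° = 151.00° − 280.01° + 360° = 230.99°.
Angle from antisolar point = D − 180° = 50.99°.

51.0°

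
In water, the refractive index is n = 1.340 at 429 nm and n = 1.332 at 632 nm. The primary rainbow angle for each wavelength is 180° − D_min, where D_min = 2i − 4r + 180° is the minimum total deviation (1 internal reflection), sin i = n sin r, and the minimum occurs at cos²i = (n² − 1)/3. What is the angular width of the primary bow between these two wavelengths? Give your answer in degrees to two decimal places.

1.15°

At 429 nm (n = 1.340): cos²i = 0.26520 → i = 59.004°, r = 39.770°, D_min = 138.929°, rainbow angle = 41.071°.
At 632 nm (n = 1.332): cos²i = 0.25807 → i = 59.469°, r = 40.290°, D_min = 137.776°, rainbow angle = 42.224°.
Angular width = |41.071° − 42.224°| = 1.153°.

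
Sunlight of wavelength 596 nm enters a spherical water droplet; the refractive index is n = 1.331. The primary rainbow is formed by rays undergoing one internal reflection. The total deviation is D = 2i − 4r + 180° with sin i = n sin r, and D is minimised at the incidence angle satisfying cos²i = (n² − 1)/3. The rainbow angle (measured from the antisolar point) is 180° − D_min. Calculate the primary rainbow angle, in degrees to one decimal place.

cos²i = (1.77156 − 1)/3 = 0.25719; i = arccos(0.50714) = 59.527°.
sin r = sin 59.527°/1.331 = 0.64753; r = 40.356°.
D_min = 2·59.527° − 4·40.356° + 180° = 137.630°.
Rainbow angle = 180° − D_min = 42.370°.

42.4°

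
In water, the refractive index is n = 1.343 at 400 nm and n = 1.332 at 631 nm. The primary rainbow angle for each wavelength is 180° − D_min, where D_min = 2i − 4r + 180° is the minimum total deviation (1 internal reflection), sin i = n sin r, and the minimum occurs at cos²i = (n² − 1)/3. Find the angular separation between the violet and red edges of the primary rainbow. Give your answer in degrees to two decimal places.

1.58°

At 400 nm (n = 1.343): cos²i = 0.26788 → i = 58.830°, r = 39.577°, D_min = 139.354°, rainbow angle = 40.646°.
At 631 nm (n = 1.332): cos²i = 0.25807 → i = 59.469°, r = 40.290°, D_min = 137.776°, rainbow angle = 42.224°.
Angular width = |40.646° − 42.224°| = 1.578°.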